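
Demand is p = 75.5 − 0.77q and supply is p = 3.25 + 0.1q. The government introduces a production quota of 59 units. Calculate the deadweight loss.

Competitive equilibrium: 75.5 − 0.77q = 3.25 + 0.1q → q* = 83.046, p* = 11.5546.
At q = 59: demand price = 75.5 − 0.77·59 = 30.07; supply price = 3.25 + 0.1·59 = 9.15.
Δq = 83.046 − 59 = 24.046; wedge = 30.07 − 9.15 = 20.92.
The triangle = ½ × 24.046 × 20.92 = 251.52.

251.52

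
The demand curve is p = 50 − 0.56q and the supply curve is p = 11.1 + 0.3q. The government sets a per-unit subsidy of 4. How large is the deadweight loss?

9.30

Competitive equilibrium: 50 − 0.56q = 11.1 + 0.3q → q* = 45.2326, p* = 24.6698.
The subsidy lowers effective supply by 4: p = 7.1 + 0.3q.
New quantity: 50 − 0.56q = 7.1 + 0.3q → q' = 49.8837.
Overproduction Δq = 49.8837 − 45.2326 = 4.6511; wedge = subsidy = 4.
DWL = ½ × 4.6511 × 4 = 9.30.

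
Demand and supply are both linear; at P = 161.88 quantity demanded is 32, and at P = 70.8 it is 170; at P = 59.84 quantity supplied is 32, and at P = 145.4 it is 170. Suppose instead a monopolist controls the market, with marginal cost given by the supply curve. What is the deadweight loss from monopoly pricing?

924.52

Demand slope = (70.8 − 161.88)/(170 − 32) = −0.66, so P = 183 − 0.66Q.
Supply slope = (145.4 − 59.84)/(170 − 32) = 0.62, so P = 40 + 0.62Q.
Competitive equilibrium: 183 − 0.66Q = 40 + 0.62Q → Q* = 111.7188, P* = 109.2656.
Marginal revenue: MR = 183 − 1.32Q. Set MR = MC: 183 − 1.32Q = 40 + 0.62Q → Q_m = 73.7113.
Price P_m = 183 − 0.66·73.7113 = 134.3505; MC(Q_m) = 40 + 0.62·73.7113 = 85.701.
Competitive Q* = 111.7188, so ΔQ = 38.0075; wedge = 134.3505 − 85.701 = 48.6495.
DWL = ½ × 38.0075 × 48.6495 = 924.52.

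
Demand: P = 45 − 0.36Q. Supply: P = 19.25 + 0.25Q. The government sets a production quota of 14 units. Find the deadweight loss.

Competitive equilibrium: 45 − 0.36Q = 19.25 + 0.25Q → Q* = 42.2131, P* = 29.8033.
At Q = 14: demand price = 45 − 0.36·14 = 39.96; supply price = 19.25 + 0.25·14 = 22.75.
ΔQ = 42.2131 − 14 = 28.2131; wedge = 39.96 − 22.75 = 17.21.
Welfare loss = ½ × 28.2131 × 17.21 = 242.77.

242.77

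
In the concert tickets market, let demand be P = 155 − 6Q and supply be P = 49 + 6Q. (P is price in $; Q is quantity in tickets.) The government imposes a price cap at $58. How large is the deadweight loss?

$322.67

Competitive equilibrium: 155 − 6Q = 49 + 6Q → Q* = 8.8333, P* = 102.
At the ceiling P = 58, quantity supplied = (58 − 49)/6 = 1.5.
Willingness to pay at Q' = 1.5: 155 − 6·1.5 = 146.
ΔQ = 8.8333 − 1.5 = 7.3333; wedge = 146 − 58 = 88.
DWL = ½ × 7.3333 × 88 = $322.67.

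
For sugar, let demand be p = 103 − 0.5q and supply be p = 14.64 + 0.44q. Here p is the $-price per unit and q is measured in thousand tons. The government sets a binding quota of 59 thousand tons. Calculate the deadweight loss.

Competitive equilibrium: 103 − 0.5q = 14.64 + 0.44q → q* = 94, p* = 56.
At q = 59: demand price = 103 − 0.5·59 = 73.5; supply price = 14.64 + 0.44·59 = 40.6.
Δq = 94 − 59 = 35; wedge = 73.5 − 40.6 = 32.9.
Deadweight loss = ½ × 35 × 32.9 = $575.75 thousand.

$575.75 thousand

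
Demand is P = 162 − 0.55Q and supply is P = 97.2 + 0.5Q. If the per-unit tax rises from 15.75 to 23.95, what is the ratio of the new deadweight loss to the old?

Competitive equilibrium: 162 − 0.55Q = 97.2 + 0.5Q → Q* = 61.7143, P* = 128.0571.
For a per-unit tax t: ΔQ = t/1.05, so DWL = ½·t·(t/1.05) = t²/2.1.
At t = 15.75: DWL = 118.125. At t = 23.95: DWL = 273.144.
Ratio = (23.95/15.75)² = 2.312.

2.312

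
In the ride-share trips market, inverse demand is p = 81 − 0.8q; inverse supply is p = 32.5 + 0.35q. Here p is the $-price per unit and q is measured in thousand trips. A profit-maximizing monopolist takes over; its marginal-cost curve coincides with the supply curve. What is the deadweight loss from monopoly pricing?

$172.13 thousand

Competitive equilibrium: 81 − 0.8q = 32.5 + 0.35q → q* = 42.1739, p* = 47.2609.
Marginal revenue: MR = 81 − 1.6q. Set MR = MC: 81 − 1.6q = 32.5 + 0.35q → q_m = 24.8718.
Price p_m = 81 − 0.8·24.8718 = 61.1026; MC(q_m) = 32.5 + 0.35·24.8718 = 41.2051.
Competitive q* = 42.1739, so Δq = 17.3021; wedge = 61.1026 − 41.2051 = 19.8975.
Welfare loss = ½ × 17.3021 × 19.8975 = $172.13 thousand.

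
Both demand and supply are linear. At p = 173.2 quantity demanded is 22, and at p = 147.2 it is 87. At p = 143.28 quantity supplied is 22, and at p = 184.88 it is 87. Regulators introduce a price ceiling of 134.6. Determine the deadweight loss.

Demand slope = (147.2 − 173.2)/(87 − 22) = −0.4, so p = 182 − 0.4q.
Supply slope = (184.88 − 143.28)/(87 − 22) = 0.64, so p = 129.2 + 0.64q.
Competitive equilibrium: 182 − 0.4q = 129.2 + 0.64q → q* = 50.7692, p* = 161.6923.
At the ceiling p = 134.6, quantity supplied = (134.6 − 129.2)/0.64 = 8.4375.
Willingness to pay at q' = 8.4375: 182 − 0.4·8.4375 = 178.625.
Δq = 50.7692 − 8.4375 = 42.3317; wedge = 178.625 − 134.6 = 44.025.
The triangle = ½ × 42.3317 × 44.025 = 931.83.

931.83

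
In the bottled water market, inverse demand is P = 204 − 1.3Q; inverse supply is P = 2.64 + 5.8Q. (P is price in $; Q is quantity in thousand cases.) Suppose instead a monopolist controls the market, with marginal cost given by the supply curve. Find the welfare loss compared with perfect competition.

Competitive equilibrium: 204 − 1.3Q = 2.64 + 5.8Q → Q* = 28.3606, P* = 167.1313.
Marginal revenue: MR = 204 − 2.6Q. Set MR = MC: 204 − 2.6Q = 2.64 + 5.8Q → Q_m = 23.9714.
Price P_m = 204 − 1.3·23.9714 = 172.8372; MC(Q_m) = 2.64 + 5.8·23.9714 = 141.6741.
Competitive Q* = 28.3606, so ΔQ = 4.3892; wedge = 172.8372 − 141.6741 = 31.1631.
Deadweight loss = ½ × 4.3892 × 31.1631 = $68.39 thousand.

$68.39 thousand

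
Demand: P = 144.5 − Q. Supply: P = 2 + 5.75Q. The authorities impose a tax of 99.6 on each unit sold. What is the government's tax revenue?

633.01

Competitive equilibrium: 144.5 − Q = 2 + 5.75Q → Q* = 21.11111, P* = 123.38889.
With the tax, the buyer price exceeds the seller price by 99.6: (144.5 − Q) − (2 + 5.75Q) = 99.6 → Q' = 6.35556.
Tax revenue = 99.6 × 6.35556 = 633.01.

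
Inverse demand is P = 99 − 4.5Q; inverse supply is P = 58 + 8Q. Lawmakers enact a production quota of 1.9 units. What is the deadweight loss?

11.90

Competitive equilibrium: 99 − 4.5Q = 58 + 8Q → Q* = 3.28, P* = 84.24.
At Q = 1.9: demand price = 99 − 4.5·1.9 = 90.45; supply price = 58 + 8·1.9 = 73.2.
ΔQ = 3.28 − 1.9 = 1.38; wedge = 90.45 − 73.2 = 17.25.
Welfare loss = ½ × 1.38 × 17.25 = 11.90.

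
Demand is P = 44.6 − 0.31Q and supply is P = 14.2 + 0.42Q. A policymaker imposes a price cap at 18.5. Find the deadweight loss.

Competitive equilibrium: 44.6 − 0.31Q = 14.2 + 0.42Q → Q* = 41.6438, P* = 31.6904.
At the ceiling P = 18.5, quantity supplied = (18.5 − 14.2)/0.42 = 10.2381.
Willingness to pay at Q' = 10.2381: 44.6 − 0.31·10.2381 = 41.4262.
ΔQ = 41.6438 − 10.2381 = 31.4057; wedge = 41.4262 − 18.5 = 22.9262.
Deadweight loss = ½ × 31.4057 × 22.9262 = 360.01.

360.01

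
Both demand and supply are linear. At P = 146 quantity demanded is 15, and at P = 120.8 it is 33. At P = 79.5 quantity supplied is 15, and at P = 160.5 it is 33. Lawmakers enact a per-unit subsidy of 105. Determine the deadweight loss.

934.32

Demand slope = (120.8 − 146)/(33 − 15) = −1.4, so P = 167 − 1.4Q.
Supply slope = (160.5 − 79.5)/(33 − 15) = 4.5, so P = 12 + 4.5Q.
Competitive equilibrium: 167 − 1.4Q = 12 + 4.5Q → Q* = 26.2712, P* = 130.2203.
The subsidy lowers effective supply by 105: P = 4.5Q − 93.
New quantity: 167 − 1.4Q = 4.5Q − 93 → Q' = 44.0678.
Overproduction ΔQ = 44.0678 − 26.2712 = 17.7966; wedge = subsidy = 105.
The triangle = ½ × 17.7966 × 105 = 934.32.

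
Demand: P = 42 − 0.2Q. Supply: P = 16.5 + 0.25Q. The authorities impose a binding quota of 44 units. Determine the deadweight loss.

36.10

Competitive equilibrium: 42 − 0.2Q = 16.5 + 0.25Q → Q* = 56.6667, P* = 30.6667.
At Q = 44: demand price = 42 − 0.2·44 = 33.2; supply price = 16.5 + 0.25·44 = 27.5.
ΔQ = 56.6667 − 44 = 12.6667; wedge = 33.2 − 27.5 = 5.7.
DWL = ½ × 12.6667 × 5.7 = 36.10.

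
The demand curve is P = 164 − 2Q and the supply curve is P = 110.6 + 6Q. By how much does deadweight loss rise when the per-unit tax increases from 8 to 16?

Competitive equilibrium: 164 − 2Q = 110.6 + 6Q → Q* = 6.675, P* = 150.65.
For a per-unit tax t: ΔQ = t/8, so DWL = ½·t·(t/8) = t²/16.
At t = 8: DWL = 4. At t = 16: DWL = 16.
Increase = 16 − 4 = 12.

12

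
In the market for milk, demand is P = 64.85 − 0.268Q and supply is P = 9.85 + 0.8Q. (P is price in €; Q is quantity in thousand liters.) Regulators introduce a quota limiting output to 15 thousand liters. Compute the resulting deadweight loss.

Competitive equilibrium: 64.85 − 0.268Q = 9.85 + 0.8Q → Q* = 51.4981, P* = 51.0485.
At Q = 15: demand price = 64.85 − 0.268·15 = 60.83; supply price = 9.85 + 0.8·15 = 21.85.
ΔQ = 51.4981 − 15 = 36.4981; wedge = 60.83 − 21.85 = 38.98.
The triangle = ½ × 36.4981 × 38.98 = €711.35 thousand.

€711.35 thousand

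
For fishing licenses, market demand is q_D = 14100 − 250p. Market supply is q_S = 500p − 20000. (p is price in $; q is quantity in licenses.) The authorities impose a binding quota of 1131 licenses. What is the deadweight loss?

$7702.42

In inverse form: demand p = 56.4 − 0.004q, supply p = 40 + 0.002q.
Competitive equilibrium: 56.4 − 0.004q = 40 + 0.002q → q* = 2733.3333, p* = 45.4667.
At q = 1131: demand price = 56.4 − 0.004·1131 = 51.876; supply price = 40 + 0.002·1131 = 42.262.
Δq = 2733.3333 − 1131 = 1602.3333; wedge = 51.876 − 42.262 = 9.614.
Deadweight loss = ½ × 1602.3333 × 9.614 = $7702.42.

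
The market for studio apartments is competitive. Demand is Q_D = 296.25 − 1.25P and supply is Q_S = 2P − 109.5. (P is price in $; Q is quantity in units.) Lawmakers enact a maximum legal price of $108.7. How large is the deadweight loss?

$677.82

In inverse form: demand P = 237 − 0.8Q, supply P = 54.75 + 0.5Q.
Competitive equilibrium: 237 − 0.8Q = 54.75 + 0.5Q → Q* = 140.1923, P* = 124.8462.
At the ceiling P = 108.7, quantity supplied = (108.7 − 54.75)/0.5 = 107.9.
Willingness to pay at Q' = 107.9: 237 − 0.8·107.9 = 150.68.
ΔQ = 140.1923 − 107.9 = 32.2923; wedge = 150.68 − 108.7 = 41.98.
Deadweight loss = ½ × 32.2923 × 41.98 = $677.82.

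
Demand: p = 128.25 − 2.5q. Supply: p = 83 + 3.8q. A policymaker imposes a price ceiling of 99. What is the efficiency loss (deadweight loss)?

Competitive equilibrium: 128.25 − 2.5q = 83 + 3.8q → q* = 7.1825, p* = 110.2937.
At the ceiling p = 99, quantity supplied = (99 − 83)/3.8 = 4.2105.
Willingness to pay at q' = 4.2105: 128.25 − 2.5·4.2105 = 117.7238.
Δq = 7.1825 − 4.2105 = 2.972; wedge = 117.7238 − 99 = 18.7238.
The triangle = ½ × 2.972 × 18.7238 = 27.82.

27.82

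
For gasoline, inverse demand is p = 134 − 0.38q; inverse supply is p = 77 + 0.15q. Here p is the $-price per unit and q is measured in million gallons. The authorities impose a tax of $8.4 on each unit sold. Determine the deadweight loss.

$66.57 million

Competitive equilibrium: 134 − 0.38q = 77 + 0.15q → q* = 107.5472, p* = 93.1321.
With the tax, the buyer price exceeds the seller price by 8.4: (134 − 0.38q) − (77 + 0.15q) = 8.4 → q' = 91.6981.
Δq = 107.5472 − 91.6981 = 15.8491; the wedge equals the tax, 8.4.
Deadweight loss = ½ × 15.8491 × 8.4 = $66.57 million.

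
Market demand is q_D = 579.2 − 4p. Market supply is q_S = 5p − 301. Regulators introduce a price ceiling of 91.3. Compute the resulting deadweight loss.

In inverse form: demand p = 144.8 − 0.25q, supply p = 60.2 + 0.2q.
Competitive equilibrium: 144.8 − 0.25q = 60.2 + 0.2q → q* = 188, p* = 97.8.
At the ceiling p = 91.3, quantity supplied = (91.3 − 60.2)/0.2 = 155.5.
Willingness to pay at q' = 155.5: 144.8 − 0.25·155.5 = 105.925.
Δq = 188 − 155.5 = 32.5; wedge = 105.925 − 91.3 = 14.625.
The triangle = ½ × 32.5 × 14.625 = 237.66.

237.66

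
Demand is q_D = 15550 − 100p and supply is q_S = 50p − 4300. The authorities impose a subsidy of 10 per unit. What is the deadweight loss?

In inverse form: demand p = 155.5 − 0.01q, supply p = 86 + 0.02q.
Competitive equilibrium: 155.5 − 0.01q = 86 + 0.02q → q* = 2316.6667, p* = 132.3333.
The subsidy lowers effective supply by 10: p = 76 + 0.02q.
New quantity: 155.5 − 0.01q = 76 + 0.02q → q' = 2650.
Overproduction Δq = 2650 − 2316.6667 = 333.3333; wedge = subsidy = 10.
Welfare loss = ½ × 333.3333 × 10 = 1666.67.

1666.67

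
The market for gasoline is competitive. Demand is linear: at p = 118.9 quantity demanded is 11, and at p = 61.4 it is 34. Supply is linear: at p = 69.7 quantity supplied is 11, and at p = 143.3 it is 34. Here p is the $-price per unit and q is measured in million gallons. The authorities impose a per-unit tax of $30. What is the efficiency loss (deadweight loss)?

$78.95 million

Demand slope = (61.4 − 118.9)/(34 − 11) = −2.5, so p = 146.4 − 2.5q.
Supply slope = (143.3 − 69.7)/(34 − 11) = 3.2, so p = 34.5 + 3.2q.
Competitive equilibrium: 146.4 − 2.5q = 34.5 + 3.2q → q* = 19.6316, p* = 97.3211.
With the tax, the buyer price exceeds the seller price by 30: (146.4 − 2.5q) − (34.5 + 3.2q) = 30 → q' = 14.3684.
Δq = 19.6316 − 14.3684 = 5.2632; the wedge equals the tax, 30.
The triangle = ½ × 5.2632 × 30 = $78.95 million.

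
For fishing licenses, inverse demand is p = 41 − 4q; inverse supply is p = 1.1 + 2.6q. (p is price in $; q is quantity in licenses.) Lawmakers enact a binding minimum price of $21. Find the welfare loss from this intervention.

Competitive equilibrium: 41 − 4q = 1.1 + 2.6q → q* = 6.0455, p* = 16.8182.
At the floor p = 21, quantity demanded = (41 − 21)/4 = 5.
Sellers' marginal cost at q' = 5: 1.1 + 2.6·5 = 14.1.
Δq = 6.0455 − 5 = 1.0455; wedge = 21 − 14.1 = 6.9.
DWL = ½ × 1.0455 × 6.9 = $3.61.

$3.61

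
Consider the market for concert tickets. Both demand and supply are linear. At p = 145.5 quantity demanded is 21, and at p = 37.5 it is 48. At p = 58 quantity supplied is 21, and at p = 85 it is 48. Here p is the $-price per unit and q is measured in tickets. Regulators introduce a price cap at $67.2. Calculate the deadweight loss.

Demand slope = (37.5 − 145.5)/(48 − 21) = −4, so p = 229.5 − 4q.
Supply slope = (85 − 58)/(48 − 21) = 1, so p = 37 + q.
Competitive equilibrium: 229.5 − 4q = 37 + q → q* = 38.5, p* = 75.5.
At the ceiling p = 67.2, quantity supplied = (67.2 − 37)/1 = 30.2.
Willingness to pay at q' = 30.2: 229.5 − 4·30.2 = 108.7.
Δq = 38.5 − 30.2 = 8.3; wedge = 108.7 − 67.2 = 41.5.
The triangle = ½ × 8.3 × 41.5 = $172.225.

$172.225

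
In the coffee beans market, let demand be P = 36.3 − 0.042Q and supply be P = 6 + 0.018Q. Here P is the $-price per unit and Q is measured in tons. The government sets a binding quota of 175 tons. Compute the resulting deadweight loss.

$3267

Competitive equilibrium: 36.3 − 0.042Q = 6 + 0.018Q → Q* = 505, P* = 15.09.
At Q = 175: demand price = 36.3 − 0.042·175 = 28.95; supply price = 6 + 0.018·175 = 9.15.
ΔQ = 505 − 175 = 330; wedge = 28.95 − 9.15 = 19.8.
The triangle = ½ × 330 × 19.8 = $3267.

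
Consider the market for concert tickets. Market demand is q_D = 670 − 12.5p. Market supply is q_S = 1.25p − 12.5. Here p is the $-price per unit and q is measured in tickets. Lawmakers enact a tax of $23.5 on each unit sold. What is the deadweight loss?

$313.78

In inverse form: demand p = 53.6 − 0.08q, supply p = 10 + 0.8q.
Competitive equilibrium: 53.6 − 0.08q = 10 + 0.8q → q* = 49.5455, p* = 49.6364.
With the tax, the buyer price exceeds the seller price by 23.5: (53.6 − 0.08q) − (10 + 0.8q) = 23.5 → q' = 22.8409.
Δq = 49.5455 − 22.8409 = 26.7046; the wedge equals the tax, 23.5.
Deadweight loss = ½ × 26.7046 × 23.5 = $313.78.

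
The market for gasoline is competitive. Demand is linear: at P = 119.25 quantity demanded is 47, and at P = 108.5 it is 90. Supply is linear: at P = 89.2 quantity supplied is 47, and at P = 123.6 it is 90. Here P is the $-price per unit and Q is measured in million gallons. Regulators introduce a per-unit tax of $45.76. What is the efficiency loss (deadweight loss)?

$997.13 million

Demand slope = (108.5 − 119.25)/(90 − 47) = −0.25, so P = 131 − 0.25Q.
Supply slope = (123.6 − 89.2)/(90 − 47) = 0.8, so P = 51.6 + 0.8Q.
Competitive equilibrium: 131 − 0.25Q = 51.6 + 0.8Q → Q* = 75.619, P* = 112.0952.
With the tax, the buyer price exceeds the seller price by 45.76: (131 − 0.25Q) − (51.6 + 0.8Q) = 45.76 → Q' = 32.0381.
ΔQ = 75.619 − 32.0381 = 43.5809; the wedge equals the tax, 45.76.
DWL = ½ × 43.5809 × 45.76 = $997.13 million.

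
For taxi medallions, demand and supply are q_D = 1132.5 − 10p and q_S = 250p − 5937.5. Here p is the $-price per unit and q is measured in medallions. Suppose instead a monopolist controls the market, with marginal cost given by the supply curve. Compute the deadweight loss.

In inverse form: demand p = 113.25 − 0.1q, supply p = 23.75 + 0.004q.
Competitive equilibrium: 113.25 − 0.1q = 23.75 + 0.004q → q* = 860.57692, p* = 27.19231.
Marginal revenue: MR = 113.25 − 0.2q. Set MR = MC: 113.25 − 0.2q = 23.75 + 0.004q → q_m = 438.72549.
Price p_m = 113.25 − 0.1·438.72549 = 69.37745; MC(q_m) = 23.75 + 0.004·438.72549 = 25.5049.
Competitive q* = 860.57692, so Δq = 421.85143; wedge = 69.37745 − 25.5049 = 43.87255.
Deadweight loss = ½ × 421.85143 × 43.87255 = $9253.85.

$9253.85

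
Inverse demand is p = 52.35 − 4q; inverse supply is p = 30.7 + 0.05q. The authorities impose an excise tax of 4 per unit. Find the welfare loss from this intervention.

1.98

Competitive equilibrium: 52.35 − 4q = 30.7 + 0.05q → q* = 5.3457, p* = 30.9673.
With the tax, the buyer price exceeds the seller price by 4: (52.35 − 4q) − (30.7 + 0.05q) = 4 → q' = 4.358.
Δq = 5.3457 − 4.358 = 0.9877; the wedge equals the tax, 4.
DWL = ½ × 0.9877 × 4 = 1.98.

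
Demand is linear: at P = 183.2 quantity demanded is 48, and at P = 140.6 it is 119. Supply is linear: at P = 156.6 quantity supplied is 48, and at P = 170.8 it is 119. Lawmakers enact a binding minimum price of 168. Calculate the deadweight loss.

25.07

Demand slope = (140.6 − 183.2)/(119 − 48) = −0.6, so P = 212 − 0.6Q.
Supply slope = (170.8 − 156.6)/(119 − 48) = 0.2, so P = 147 + 0.2Q.
Competitive equilibrium: 212 − 0.6Q = 147 + 0.2Q → Q* = 81.25, P* = 163.25.
At the floor P = 168, quantity demanded = (212 − 168)/0.6 = 73.3333.
Sellers' marginal cost at Q' = 73.3333: 147 + 0.2·73.3333 = 161.6667.
ΔQ = 81.25 − 73.3333 = 7.9167; wedge = 168 − 161.6667 = 6.3333.
Deadweight loss = ½ × 7.9167 × 6.3333 = 25.07.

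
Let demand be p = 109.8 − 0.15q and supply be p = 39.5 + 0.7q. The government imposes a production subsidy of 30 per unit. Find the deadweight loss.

529.41

Competitive equilibrium: 109.8 − 0.15q = 39.5 + 0.7q → q* = 82.7059, p* = 97.3941.
The subsidy lowers effective supply by 30: p = 9.5 + 0.7q.
New quantity: 109.8 − 0.15q = 9.5 + 0.7q → q' = 118.
Overproduction Δq = 118 − 82.7059 = 35.2941; wedge = subsidy = 30.
The triangle = ½ × 35.2941 × 30 = 529.41.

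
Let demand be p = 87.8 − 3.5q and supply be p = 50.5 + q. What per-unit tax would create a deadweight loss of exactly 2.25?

4.5

Competitive equilibrium: 87.8 − 3.5q = 50.5 + q → q* = 8.2889, p* = 58.7889.
A tax t gives Δq = t/4.5 and wedge t, so DWL = t²/9.
t²/9 = 2.25 → t² = 20.25 → t = 4.5.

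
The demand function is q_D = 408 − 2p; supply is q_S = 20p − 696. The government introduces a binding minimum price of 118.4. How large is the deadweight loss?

5119.09

In inverse form: demand p = 204 − 0.5q, supply p = 34.8 + 0.05q.
Competitive equilibrium: 204 − 0.5q = 34.8 + 0.05q → q* = 307.6364, p* = 50.1818.
At the floor p = 118.4, quantity demanded = (204 − 118.4)/0.5 = 171.2.
Sellers' marginal cost at q' = 171.2: 34.8 + 0.05·171.2 = 43.36.
Δq = 307.6364 − 171.2 = 136.4364; wedge = 118.4 − 43.36 = 75.04.
Welfare loss = ½ × 136.4364 × 75.04 = 5119.09.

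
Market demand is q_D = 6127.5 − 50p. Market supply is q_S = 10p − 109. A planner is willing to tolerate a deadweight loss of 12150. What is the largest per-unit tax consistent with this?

In inverse form: demand p = 122.55 − 0.02q, supply p = 10.9 + 0.1q.
Competitive equilibrium: 122.55 − 0.02q = 10.9 + 0.1q → q* = 930.4167, p* = 103.9417.
A tax t gives Δq = t/0.12 and wedge t, so DWL = t²/0.24.
t²/0.24 = 12150 → t² = 2916 → t = 54.

54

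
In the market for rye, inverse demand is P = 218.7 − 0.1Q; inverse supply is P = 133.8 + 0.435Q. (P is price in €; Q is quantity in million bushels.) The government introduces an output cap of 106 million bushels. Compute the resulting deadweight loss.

€742.69 million

Competitive equilibrium: 218.7 − 0.1Q = 133.8 + 0.435Q → Q* = 158.6916, P* = 202.8308.
At Q = 106: demand price = 218.7 − 0.1·106 = 208.1; supply price = 133.8 + 0.435·106 = 179.91.
ΔQ = 158.6916 − 106 = 52.6916; wedge = 208.1 − 179.91 = 28.19.
DWL = ½ × 52.6916 × 28.19 = €742.69 million.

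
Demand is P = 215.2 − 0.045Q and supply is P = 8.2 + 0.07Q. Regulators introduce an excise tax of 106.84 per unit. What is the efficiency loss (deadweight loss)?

49629.50

Competitive equilibrium: 215.2 − 0.045Q = 8.2 + 0.07Q → Q* = 1800, P* = 134.2.
With the tax, the buyer price exceeds the seller price by 106.84: (215.2 − 0.045Q) − (8.2 + 0.07Q) = 106.84 → Q' = 870.9565.
ΔQ = 1800 − 870.9565 = 929.0435; the wedge equals the tax, 106.84.
DWL = ½ × 929.0435 × 106.84 = 49629.50.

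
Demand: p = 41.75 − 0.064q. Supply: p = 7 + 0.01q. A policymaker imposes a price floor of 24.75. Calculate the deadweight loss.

1539.33

Competitive equilibrium: 41.75 − 0.064q = 7 + 0.01q → q* = 469.5946, p* = 11.6959.
At the floor p = 24.75, quantity demanded = (41.75 − 24.75)/0.064 = 265.625.
Sellers' marginal cost at q' = 265.625: 7 + 0.01·265.625 = 9.6563.
Δq = 469.5946 − 265.625 = 203.9696; wedge = 24.75 − 9.6563 = 15.0937.
Deadweight loss = ½ × 203.9696 × 15.0937 = 1539.33.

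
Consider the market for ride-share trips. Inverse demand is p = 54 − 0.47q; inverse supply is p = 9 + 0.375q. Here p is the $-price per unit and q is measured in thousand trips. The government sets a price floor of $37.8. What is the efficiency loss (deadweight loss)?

Competitive equilibrium: 54 − 0.47q = 9 + 0.375q → q* = 53.2544, p* = 28.9704.
At the floor p = 37.8, quantity demanded = (54 − 37.8)/0.47 = 34.4681.
Sellers' marginal cost at q' = 34.4681: 9 + 0.375·34.4681 = 21.9255.
Δq = 53.2544 − 34.4681 = 18.7863; wedge = 37.8 − 21.9255 = 15.8745.
DWL = ½ × 18.7863 × 15.8745 = $149.11 thousand.

$149.11 thousand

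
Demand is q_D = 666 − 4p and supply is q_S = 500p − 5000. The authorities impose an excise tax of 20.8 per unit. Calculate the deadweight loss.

In inverse form: demand p = 166.5 − 0.25q, supply p = 10 + 0.002q.
Competitive equilibrium: 166.5 − 0.25q = 10 + 0.002q → q* = 621.0317, p* = 11.2421.
With the tax, the buyer price exceeds the seller price by 20.8: (166.5 − 0.25q) − (10 + 0.002q) = 20.8 → q' = 538.4921.
Δq = 621.0317 − 538.4921 = 82.5396; the wedge equals the tax, 20.8.
Welfare loss = ½ × 82.5396 × 20.8 = 858.41.

858.41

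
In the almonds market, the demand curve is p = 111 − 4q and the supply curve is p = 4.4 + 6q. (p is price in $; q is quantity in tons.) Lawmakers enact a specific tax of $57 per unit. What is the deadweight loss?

Competitive equilibrium: 111 − 4q = 4.4 + 6q → q* = 10.66, p* = 68.36.
With the tax, the buyer price exceeds the seller price by 57: (111 − 4q) − (4.4 + 6q) = 57 → q' = 4.96.
Δq = 10.66 − 4.96 = 5.7; the wedge equals the tax, 57.
Welfare loss = ½ × 5.7 × 57 = $162.45.

$162.45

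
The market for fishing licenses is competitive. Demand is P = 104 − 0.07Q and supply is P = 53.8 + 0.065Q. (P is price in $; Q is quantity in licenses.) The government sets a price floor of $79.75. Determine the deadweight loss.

$43.63

Competitive equilibrium: 104 − 0.07Q = 53.8 + 0.065Q → Q* = 371.8519, P* = 77.9704.
At the floor P = 79.75, quantity demanded = (104 − 79.75)/0.07 = 346.4286.
Sellers' marginal cost at Q' = 346.4286: 53.8 + 0.065·346.4286 = 76.3179.
ΔQ = 371.8519 − 346.4286 = 25.4233; wedge = 79.75 − 76.3179 = 3.4321.
The triangle = ½ × 25.4233 × 3.4321 = $43.63.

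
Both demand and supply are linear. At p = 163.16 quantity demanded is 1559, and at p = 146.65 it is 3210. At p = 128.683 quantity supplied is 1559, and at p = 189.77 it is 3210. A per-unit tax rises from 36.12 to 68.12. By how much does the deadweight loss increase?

Demand slope = (146.65 − 163.16)/(3210 − 1559) = −0.01, so p = 178.75 − 0.01q.
Supply slope = (189.77 − 128.683)/(3210 − 1559) = 0.037, so p = 71 + 0.037q.
Competitive equilibrium: 178.75 − 0.01q = 71 + 0.037q → q* = 2292.5532, p* = 155.8245.
For a per-unit tax t: Δq = t/0.047, so DWL = ½·t·(t/0.047) = t²/0.094.
At t = 36.12: DWL = 13879.302. At t = 68.12: DWL = 49365.26.
Increase = 49365.26 − 13879.302 = 35485.96.

35485.96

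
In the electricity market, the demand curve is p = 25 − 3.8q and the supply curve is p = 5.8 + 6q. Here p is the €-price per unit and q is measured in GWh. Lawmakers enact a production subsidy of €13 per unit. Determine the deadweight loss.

€8.62

Competitive equilibrium: 25 − 3.8q = 5.8 + 6q → q* = 1.9592, p* = 17.5551.
The subsidy lowers effective supply by 13: p = 6q − 7.2.
New quantity: 25 − 3.8q = 6q − 7.2 → q' = 3.2857.
Overproduction Δq = 3.2857 − 1.9592 = 1.3265; wedge = subsidy = 13.
Welfare loss = ½ × 1.3265 × 13 = €8.62.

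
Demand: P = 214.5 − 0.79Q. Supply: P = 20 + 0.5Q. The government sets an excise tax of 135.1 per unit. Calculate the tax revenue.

Competitive equilibrium: 214.5 − 0.79Q = 20 + 0.5Q → Q* = 150.7752, P* = 95.3876.
With the tax, the buyer price exceeds the seller price by 135.1: (214.5 − 0.79Q) − (20 + 0.5Q) = 135.1 → Q' = 46.0465.
Tax revenue = 135.1 × 46.0465 = 6220.88.

6220.88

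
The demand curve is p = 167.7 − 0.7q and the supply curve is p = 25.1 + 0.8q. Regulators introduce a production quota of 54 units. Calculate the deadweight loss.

Competitive equilibrium: 167.7 − 0.7q = 25.1 + 0.8q → q* = 95.0667, p* = 101.1533.
At q = 54: demand price = 167.7 − 0.7·54 = 129.9; supply price = 25.1 + 0.8·54 = 68.3.
Δq = 95.0667 − 54 = 41.0667; wedge = 129.9 − 68.3 = 61.6.
Deadweight loss = ½ × 41.0667 × 61.6 = 1264.85.

1264.85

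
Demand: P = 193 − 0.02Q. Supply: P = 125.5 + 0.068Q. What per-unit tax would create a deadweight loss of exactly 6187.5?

Competitive equilibrium: 193 − 0.02Q = 125.5 + 0.068Q → Q* = 767.0455, P* = 177.6591.
A tax t gives ΔQ = t/0.088 and wedge t, so DWL = t²/0.176.
t²/0.176 = 6187.5 → t² = 1089 → t = 33.

33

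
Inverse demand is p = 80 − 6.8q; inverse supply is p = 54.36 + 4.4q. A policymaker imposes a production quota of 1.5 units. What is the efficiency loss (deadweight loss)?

3.49

Competitive equilibrium: 80 − 6.8q = 54.36 + 4.4q → q* = 2.2893, p* = 64.4329.
At q = 1.5: demand price = 80 − 6.8·1.5 = 69.8; supply price = 54.36 + 4.4·1.5 = 60.96.
Δq = 2.2893 − 1.5 = 0.7893; wedge = 69.8 − 60.96 = 8.84.
Welfare loss = ½ × 0.7893 × 8.84 = 3.49.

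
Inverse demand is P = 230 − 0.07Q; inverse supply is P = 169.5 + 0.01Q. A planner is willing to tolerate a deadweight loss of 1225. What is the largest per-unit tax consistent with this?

Competitive equilibrium: 230 − 0.07Q = 169.5 + 0.01Q → Q* = 756.25, P* = 177.0625.
A tax t gives ΔQ = t/0.08 and wedge t, so DWL = t²/0.16.
t²/0.16 = 1225 → t² = 196 → t = 14.

14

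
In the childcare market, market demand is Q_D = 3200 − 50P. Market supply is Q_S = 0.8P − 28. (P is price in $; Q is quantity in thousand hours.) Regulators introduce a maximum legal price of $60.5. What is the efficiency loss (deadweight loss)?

In inverse form: demand P = 64 − 0.02Q, supply P = 35 + 1.25Q.
Competitive equilibrium: 64 − 0.02Q = 35 + 1.25Q → Q* = 22.8346, P* = 63.5433.
At the ceiling P = 60.5, quantity supplied = (60.5 − 35)/1.25 = 20.4.
Willingness to pay at Q' = 20.4: 64 − 0.02·20.4 = 63.592.
ΔQ = 22.8346 − 20.4 = 2.4346; wedge = 63.592 − 60.5 = 3.092.
Deadweight loss = ½ × 2.4346 × 3.092 = $3.76 thousand.

$3.76 thousand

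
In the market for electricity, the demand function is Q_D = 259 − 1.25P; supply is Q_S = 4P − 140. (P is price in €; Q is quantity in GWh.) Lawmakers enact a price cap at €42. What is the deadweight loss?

In inverse form: demand P = 207.2 − 0.8Q, supply P = 35 + 0.25Q.
Competitive equilibrium: 207.2 − 0.8Q = 35 + 0.25Q → Q* = 164, P* = 76.
At the ceiling P = 42, quantity supplied = (42 − 35)/0.25 = 28.
Willingness to pay at Q' = 28: 207.2 − 0.8·28 = 184.8.
ΔQ = 164 − 28 = 136; wedge = 184.8 − 42 = 142.8.
Welfare loss = ½ × 136 × 142.8 = €9710.40.

€9710.40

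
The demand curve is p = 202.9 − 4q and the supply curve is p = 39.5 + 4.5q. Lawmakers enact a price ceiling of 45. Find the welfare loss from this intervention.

Competitive equilibrium: 202.9 − 4q = 39.5 + 4.5q → q* = 19.2235, p* = 126.0059.
At the ceiling p = 45, quantity supplied = (45 − 39.5)/4.5 = 1.2222.
Willingness to pay at q' = 1.2222: 202.9 − 4·1.2222 = 198.0112.
Δq = 19.2235 − 1.2222 = 18.0013; wedge = 198.0112 − 45 = 153.0112.
Deadweight loss = ½ × 18.0013 × 153.0112 = 1377.20.

1377.20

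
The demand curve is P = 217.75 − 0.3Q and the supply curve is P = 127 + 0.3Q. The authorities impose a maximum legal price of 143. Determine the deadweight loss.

2876.30

Competitive equilibrium: 217.75 − 0.3Q = 127 + 0.3Q → Q* = 151.25, P* = 172.375.
At the ceiling P = 143, quantity supplied = (143 − 127)/0.3 = 53.3333.
Willingness to pay at Q' = 53.3333: 217.75 − 0.3·53.3333 = 201.75.
ΔQ = 151.25 − 53.3333 = 97.9167; wedge = 201.75 − 143 = 58.75.
DWL = ½ × 97.9167 × 58.75 = 2876.30.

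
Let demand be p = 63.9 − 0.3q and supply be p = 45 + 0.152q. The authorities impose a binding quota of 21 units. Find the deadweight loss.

97.91

Competitive equilibrium: 63.9 − 0.3q = 45 + 0.152q → q* = 41.8142, p* = 51.3558.
At q = 21: demand price = 63.9 − 0.3·21 = 57.6; supply price = 45 + 0.152·21 = 48.192.
Δq = 41.8142 − 21 = 20.8142; wedge = 57.6 − 48.192 = 9.408.
Deadweight loss = ½ × 20.8142 × 9.408 = 97.91.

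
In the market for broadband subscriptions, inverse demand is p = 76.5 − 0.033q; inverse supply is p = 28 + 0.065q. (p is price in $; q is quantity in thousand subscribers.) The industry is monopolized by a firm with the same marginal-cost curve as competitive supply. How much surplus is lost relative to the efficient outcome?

$761.58 thousand

Competitive equilibrium: 76.5 − 0.033q = 28 + 0.065q → q* = 494.897959, p* = 60.168367.
Marginal revenue: MR = 76.5 − 0.066q. Set MR = MC: 76.5 − 0.066q = 28 + 0.065q → q_m = 370.229008.
Price p_m = 76.5 − 0.033·370.229008 = 64.282443; MC(q_m) = 28 + 0.065·370.229008 = 52.064886.
Competitive q* = 494.897959, so Δq = 124.668951; wedge = 64.282443 − 52.064886 = 12.217557.
Welfare loss = ½ × 124.668951 × 12.217557 = $761.58 thousand.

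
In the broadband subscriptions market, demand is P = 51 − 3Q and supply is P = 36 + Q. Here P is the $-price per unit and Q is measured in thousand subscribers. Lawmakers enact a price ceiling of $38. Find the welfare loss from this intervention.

$6.125 thousand

Competitive equilibrium: 51 − 3Q = 36 + Q → Q* = 3.75, P* = 39.75.
At the ceiling P = 38, quantity supplied = (38 − 36)/1 = 2.
Willingness to pay at Q' = 2: 51 − 3·2 = 45.
ΔQ = 3.75 − 2 = 1.75; wedge = 45 − 38 = 7.
DWL = ½ × 1.75 × 7 = $6.125 thousand.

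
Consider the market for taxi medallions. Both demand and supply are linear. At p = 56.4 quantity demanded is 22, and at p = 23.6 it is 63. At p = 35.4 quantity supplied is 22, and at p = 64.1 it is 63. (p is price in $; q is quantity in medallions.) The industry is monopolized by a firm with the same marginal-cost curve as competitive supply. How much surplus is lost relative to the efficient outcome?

Demand slope = (23.6 − 56.4)/(63 − 22) = −0.8, so p = 74 − 0.8q.
Supply slope = (64.1 − 35.4)/(63 − 22) = 0.7, so p = 20 + 0.7q.
Competitive equilibrium: 74 − 0.8q = 20 + 0.7q → q* = 36, p* = 45.2.
Marginal revenue: MR = 74 − 1.6q. Set MR = MC: 74 − 1.6q = 20 + 0.7q → q_m = 23.4783.
Price p_m = 74 − 0.8·23.4783 = 55.2174; MC(q_m) = 20 + 0.7·23.4783 = 36.4348.
Competitive q* = 36, so Δq = 12.5217; wedge = 55.2174 − 36.4348 = 18.7826.
The triangle = ½ × 12.5217 × 18.7826 = $117.60.

$117.60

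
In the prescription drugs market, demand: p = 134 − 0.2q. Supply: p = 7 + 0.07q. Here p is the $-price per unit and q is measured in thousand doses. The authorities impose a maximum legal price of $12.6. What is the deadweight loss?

$20572.52 thousand

Competitive equilibrium: 134 − 0.2q = 7 + 0.07q → q* = 470.3704, p* = 39.9259.
At the ceiling p = 12.6, quantity supplied = (12.6 − 7)/0.07 = 80.
Willingness to pay at q' = 80: 134 − 0.2·80 = 118.
Δq = 470.3704 − 80 = 390.3704; wedge = 118 − 12.6 = 105.4.
DWL = ½ × 390.3704 × 105.4 = $20572.52 thousand.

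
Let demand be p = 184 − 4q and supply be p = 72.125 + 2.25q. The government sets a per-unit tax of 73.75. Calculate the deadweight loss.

435.125

Competitive equilibrium: 184 − 4q = 72.125 + 2.25q → q* = 17.9, p* = 112.4.
With the tax, the buyer price exceeds the seller price by 73.75: (184 − 4q) − (72.125 + 2.25q) = 73.75 → q' = 6.1.
Δq = 17.9 − 6.1 = 11.8; the wedge equals the tax, 73.75.
DWL = ½ × 11.8 × 73.75 = 435.125.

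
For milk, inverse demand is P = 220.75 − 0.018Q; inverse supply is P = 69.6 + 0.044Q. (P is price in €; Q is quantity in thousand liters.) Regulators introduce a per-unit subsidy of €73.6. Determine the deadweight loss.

Competitive equilibrium: 220.75 − 0.018Q = 69.6 + 0.044Q → Q* = 2437.9032, P* = 176.8677.
The subsidy lowers effective supply by 73.6: P = 0.044Q − 4.
New quantity: 220.75 − 0.018Q = 0.044Q − 4 → Q' = 3625.
Overproduction ΔQ = 3625 − 2437.9032 = 1187.0968; wedge = subsidy = 73.6.
Deadweight loss = ½ × 1187.0968 × 73.6 = €43685.16 thousand.

€43685.16 thousand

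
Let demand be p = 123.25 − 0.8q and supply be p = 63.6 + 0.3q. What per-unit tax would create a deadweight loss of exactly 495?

33

Competitive equilibrium: 123.25 − 0.8q = 63.6 + 0.3q → q* = 54.2273, p* = 79.8682.
A tax t gives Δq = t/1.1 and wedge t, so DWL = t²/2.2.
t²/2.2 = 495 → t² = 1089 → t = 33.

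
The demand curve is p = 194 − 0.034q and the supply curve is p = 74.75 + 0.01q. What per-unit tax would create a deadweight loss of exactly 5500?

Competitive equilibrium: 194 − 0.034q = 74.75 + 0.01q → q* = 2710.2273, p* = 101.8523.
A tax t gives Δq = t/0.044 and wedge t, so DWL = t²/0.088.
t²/0.088 = 5500 → t² = 484 → t = 22.

22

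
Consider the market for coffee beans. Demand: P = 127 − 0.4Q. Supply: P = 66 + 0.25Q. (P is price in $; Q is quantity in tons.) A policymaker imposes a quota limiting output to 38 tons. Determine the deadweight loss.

$1013.61

Competitive equilibrium: 127 − 0.4Q = 66 + 0.25Q → Q* = 93.8462, P* = 89.4615.
At Q = 38: demand price = 127 − 0.4·38 = 111.8; supply price = 66 + 0.25·38 = 75.5.
ΔQ = 93.8462 − 38 = 55.8462; wedge = 111.8 − 75.5 = 36.3.
The triangle = ½ × 55.8462 × 36.3 = $1013.61.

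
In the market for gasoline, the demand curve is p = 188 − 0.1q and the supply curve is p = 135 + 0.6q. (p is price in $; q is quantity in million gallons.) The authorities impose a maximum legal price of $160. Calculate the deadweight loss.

$405.73 million

Competitive equilibrium: 188 − 0.1q = 135 + 0.6q → q* = 75.7143, p* = 180.4286.
At the ceiling p = 160, quantity supplied = (160 − 135)/0.6 = 41.6667.
Willingness to pay at q' = 41.6667: 188 − 0.1·41.6667 = 183.8333.
Δq = 75.7143 − 41.6667 = 34.0476; wedge = 183.8333 − 160 = 23.8333.
Deadweight loss = ½ × 34.0476 × 23.8333 = $405.73 million.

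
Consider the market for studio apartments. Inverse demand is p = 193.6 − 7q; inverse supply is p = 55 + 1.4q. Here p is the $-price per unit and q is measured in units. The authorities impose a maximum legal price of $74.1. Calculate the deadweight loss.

$34.29

Competitive equilibrium: 193.6 − 7q = 55 + 1.4q → q* = 16.5, p* = 78.1.
At the ceiling p = 74.1, quantity supplied = (74.1 − 55)/1.4 = 13.64286.
Willingness to pay at q' = 13.64286: 193.6 − 7·13.64286 = 98.09998.
Δq = 16.5 − 13.64286 = 2.85714; wedge = 98.09998 − 74.1 = 23.99998.
DWL = ½ × 2.85714 × 23.99998 = $34.29.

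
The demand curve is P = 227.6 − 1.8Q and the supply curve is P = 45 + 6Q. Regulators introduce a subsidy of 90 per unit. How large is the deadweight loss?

519.23

Competitive equilibrium: 227.6 − 1.8Q = 45 + 6Q → Q* = 23.4103, P* = 185.4615.
The subsidy lowers effective supply by 90: P = 6Q − 45.
New quantity: 227.6 − 1.8Q = 6Q − 45 → Q' = 34.9487.
Overproduction ΔQ = 34.9487 − 23.4103 = 11.5384; wedge = subsidy = 90.
Deadweight loss = ½ × 11.5384 × 90 = 519.23.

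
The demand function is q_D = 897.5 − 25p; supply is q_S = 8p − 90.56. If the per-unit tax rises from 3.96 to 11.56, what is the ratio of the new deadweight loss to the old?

In inverse form: demand p = 35.9 − 0.04q, supply p = 11.32 + 0.125q.
Competitive equilibrium: 35.9 − 0.04q = 11.32 + 0.125q → q* = 148.9697, p* = 29.9412.
For a per-unit tax t: Δq = t/0.165, so DWL = ½·t·(t/0.165) = t²/0.33.
At t = 3.96: DWL = 47.52. At t = 11.56: DWL = 404.950.
Ratio = (11.56/3.96)² = 8.522.

8.522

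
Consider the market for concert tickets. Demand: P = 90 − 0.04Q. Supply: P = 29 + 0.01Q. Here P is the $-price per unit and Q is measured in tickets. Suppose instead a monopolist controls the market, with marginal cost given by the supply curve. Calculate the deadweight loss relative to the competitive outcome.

Competitive equilibrium: 90 − 0.04Q = 29 + 0.01Q → Q* = 1220, P* = 41.2.
Marginal revenue: MR = 90 − 0.08Q. Set MR = MC: 90 − 0.08Q = 29 + 0.01Q → Q_m = 677.7778.
Price P_m = 90 − 0.04·677.7778 = 62.8889; MC(Q_m) = 29 + 0.01·677.7778 = 35.7778.
Competitive Q* = 1220, so ΔQ = 542.2222; wedge = 62.8889 − 35.7778 = 27.1111.
Deadweight loss = ½ × 542.2222 × 27.1111 = $7350.12.

$7350.12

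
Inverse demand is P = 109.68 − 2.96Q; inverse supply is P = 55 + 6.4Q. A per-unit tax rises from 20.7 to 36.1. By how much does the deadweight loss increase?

46.73

Competitive equilibrium: 109.68 − 2.96Q = 55 + 6.4Q → Q* = 5.8419, P* = 92.388.
For a per-unit tax t: ΔQ = t/9.36, so DWL = ½·t·(t/9.36) = t²/18.72.
At t = 20.7: DWL = 22.889. At t = 36.1: DWL = 69.616.
Increase = 69.616 − 22.889 = 46.73.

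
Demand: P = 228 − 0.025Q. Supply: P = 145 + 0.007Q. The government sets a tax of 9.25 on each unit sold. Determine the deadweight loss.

Competitive equilibrium: 228 − 0.025Q = 145 + 0.007Q → Q* = 2593.75, P* = 163.1563.
With the tax, the buyer price exceeds the seller price by 9.25: (228 − 0.025Q) − (145 + 0.007Q) = 9.25 → Q' = 2304.6875.
ΔQ = 2593.75 − 2304.6875 = 289.0625; the wedge equals the tax, 9.25.
The triangle = ½ × 289.0625 × 9.25 = 1336.91.

1336.91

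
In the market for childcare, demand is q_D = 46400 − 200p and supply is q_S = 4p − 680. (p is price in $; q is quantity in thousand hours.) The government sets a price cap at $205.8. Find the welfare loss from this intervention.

$1273.40 thousand

In inverse form: demand p = 232 − 0.005q, supply p = 170 + 0.25q.
Competitive equilibrium: 232 − 0.005q = 170 + 0.25q → q* = 243.1373, p* = 230.7843.
At the ceiling p = 205.8, quantity supplied = (205.8 − 170)/0.25 = 143.2.
Willingness to pay at q' = 143.2: 232 − 0.005·143.2 = 231.284.
Δq = 243.1373 − 143.2 = 99.9373; wedge = 231.284 − 205.8 = 25.484.
Welfare loss = ½ × 99.9373 × 25.484 = $1273.40 thousand.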